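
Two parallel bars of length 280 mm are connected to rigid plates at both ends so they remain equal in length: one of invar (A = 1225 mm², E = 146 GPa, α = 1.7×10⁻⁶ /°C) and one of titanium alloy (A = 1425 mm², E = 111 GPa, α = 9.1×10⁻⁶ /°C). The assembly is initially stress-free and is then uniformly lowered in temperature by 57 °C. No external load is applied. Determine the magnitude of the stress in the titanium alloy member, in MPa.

Equilibrium of a rigid end plate with no external load gives equal and opposite internal forces ±P in the two members. Since α_{titanium alloy} > α_{invar}, cooling drives the titanium alloy into tension and the invar into compression.
Setting the final lengths equal and cancelling L: (α₁ − α₂)ΔT = P/(A₁E₁) + P/(A₂E₂).
|α₁ − α₂|·ΔT = 7.4×10⁻⁶ × 57 = 0.0004218.
1/(A₁E₁) + 1/(A₂E₂) = 1/(1225×146×10³) + 1/(1425×111×10³) = 1.191×10⁻⁸ N⁻¹.
P = 0.0004218 / 1.191×10⁻⁸ = 35410 N = 35.41 kN.
σ_{titanium alloy} = P/A₂ = 35410/1425 = 24.85 MPa, tensile.

σ ≈ 24.8 MPa (tensile)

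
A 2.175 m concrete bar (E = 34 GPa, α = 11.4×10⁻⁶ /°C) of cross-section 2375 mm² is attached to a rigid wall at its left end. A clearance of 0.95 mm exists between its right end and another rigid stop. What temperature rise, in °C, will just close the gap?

Contact occurs when the free expansion equals the gap: αΔT L = 0.95 mm.
So ΔT = g/(αL) = 0.95/(11.4×10⁻⁶ × 2175) = 38.31 °C.

ΔT ≈ 38.3 °C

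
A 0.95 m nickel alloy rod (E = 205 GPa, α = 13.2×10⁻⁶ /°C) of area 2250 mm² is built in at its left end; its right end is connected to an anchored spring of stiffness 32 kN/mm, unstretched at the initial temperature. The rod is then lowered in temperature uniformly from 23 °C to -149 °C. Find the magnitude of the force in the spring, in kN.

P ≈ 64.8 kN

The unrestrained thermal change is αΔT L = 13.2×10⁻⁶ × 172 × 950 = 2.157 mm.
Let P be the tensile force in the spring. The rod extends elastically by PL/(AE) and the spring stretches by P/k; together these equal δ_free.
So P = δ_free / [L/(AE) + 1/k] = 2.157 / [ 950/(2250×205×10³) + 1/(32×10³) ].
P = 2.157 / 3.331×10⁻⁵ = 64750 N.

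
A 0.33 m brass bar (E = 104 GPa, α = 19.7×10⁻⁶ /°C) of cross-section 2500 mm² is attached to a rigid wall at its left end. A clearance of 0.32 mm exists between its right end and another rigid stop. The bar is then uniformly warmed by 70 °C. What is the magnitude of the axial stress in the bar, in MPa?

Free thermal elongation = αΔT L = 19.7×10⁻⁶ × 70 × 330 = 0.4551 mm.
The gap closes (δ_free > 0.32 mm) and the wall then resists a further 0.4551 − 0.32 = 0.1351 mm of expansion.
Compatibility: PL/(AE) = 0.1351 mm, so σ = P/A = E × (0.1351/330) = 42.57 MPa.

σ ≈ 42.6 MPa (compressive)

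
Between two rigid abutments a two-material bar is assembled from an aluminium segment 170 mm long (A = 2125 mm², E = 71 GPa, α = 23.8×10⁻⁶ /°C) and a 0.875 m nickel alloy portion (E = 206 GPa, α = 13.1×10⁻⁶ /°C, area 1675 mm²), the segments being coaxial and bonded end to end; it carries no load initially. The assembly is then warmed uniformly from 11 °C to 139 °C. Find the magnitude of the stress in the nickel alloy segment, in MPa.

Free thermal expansion of the whole bar: Σ αᵢΔT Lᵢ = 23.8×10⁻⁶×128×170 + 13.1×10⁻⁶×128×875 = 1.985 mm.
The walls prevent any net length change, so an axial force P (same in every segment) develops. Compatibility: P · Σ Lᵢ/(AᵢEᵢ) = δ_free.
Σ Lᵢ/(AᵢEᵢ) = 170/(2125×71×10³) + 875/(1675×206×10³) = 3.663×10⁻⁶ mm/N.
Hence P = δ_free / Σ(L/AE) = 1.985/3.663×10⁻⁶ = 542 kN (compressive).
σ_{nickel alloy} = P / A = 542000 / 1675 = 323.6 MPa.

σ ≈ 324 MPa (compressive)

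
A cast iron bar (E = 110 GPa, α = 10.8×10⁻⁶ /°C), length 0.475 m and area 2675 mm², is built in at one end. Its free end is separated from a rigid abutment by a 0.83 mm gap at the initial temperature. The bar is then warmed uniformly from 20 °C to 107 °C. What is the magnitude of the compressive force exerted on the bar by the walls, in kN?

If the wall were absent the bar would grow by αΔT L = 10.8×10⁻⁶ × 87 × 475 = 0.4463 mm.
Since δ_free = 0.446 mm is less than the 0.83 mm gap, the bar never touches the wall. No axial force develops.

P ≈ 0 kN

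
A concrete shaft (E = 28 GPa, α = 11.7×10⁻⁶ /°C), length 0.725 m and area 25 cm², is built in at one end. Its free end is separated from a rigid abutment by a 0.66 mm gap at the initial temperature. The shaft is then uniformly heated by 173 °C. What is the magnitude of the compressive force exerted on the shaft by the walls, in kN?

If the wall were absent the shaft would grow by αΔT L = 11.7×10⁻⁶ × 173 × 725 = 1.467 mm.
After closing the 0.66 mm clearance, 1.467 − 0.66 = 0.8075 mm of expansion remains to be suppressed by the wall.
So σ = E(δ_free − g)/L = 28×10³ × 0.8075/725 = 31.19 MPa.
Force on the wall = σA = 31.19 × 2500 mm² = 77.96 kN.

P ≈ 78 kN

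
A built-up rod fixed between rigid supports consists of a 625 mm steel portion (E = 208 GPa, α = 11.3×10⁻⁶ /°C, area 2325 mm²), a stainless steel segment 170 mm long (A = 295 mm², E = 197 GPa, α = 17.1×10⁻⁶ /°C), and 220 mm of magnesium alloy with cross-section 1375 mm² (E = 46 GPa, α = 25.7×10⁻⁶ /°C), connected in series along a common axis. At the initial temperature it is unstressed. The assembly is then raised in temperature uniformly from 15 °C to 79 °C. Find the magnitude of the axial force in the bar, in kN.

P ≈ 130 kN (compressive)

Free thermal expansion of the whole bar: Σ αᵢΔT Lᵢ = 11.3×10⁻⁶×64×625 + 17.1×10⁻⁶×64×170 + 25.7×10⁻⁶×64×220 = 0.9999 mm.
Since the ends are fixed, an axial force P builds up, equal in every segment, with P · Σ Lᵢ/(AᵢEᵢ) = δ_free.
The series flexibility is Σ Lᵢ/(AᵢEᵢ) = 625/(2325×208×10³) + 170/(295×197×10³) + 220/(1375×46×10³) = 7.696×10⁻⁶ mm/N.
So P = 0.9999 / 7.696×10⁻⁶ = 129.9 kN, compressive.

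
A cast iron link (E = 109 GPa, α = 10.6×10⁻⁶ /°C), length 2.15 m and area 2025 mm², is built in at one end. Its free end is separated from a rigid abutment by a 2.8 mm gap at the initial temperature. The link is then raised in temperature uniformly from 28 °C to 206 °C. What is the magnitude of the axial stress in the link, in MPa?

Free thermal elongation = αΔT L = 10.6×10⁻⁶ × 178 × 2150 = 4.057 mm.
After closing the 2.8 mm clearance, 4.057 − 2.8 = 1.257 mm of expansion remains to be suppressed by the wall.
Compatibility: PL/(AE) = 1.257 mm, so σ = P/A = E × (1.257/2150) = 63.71 MPa.

σ ≈ 63.7 MPa (compressive)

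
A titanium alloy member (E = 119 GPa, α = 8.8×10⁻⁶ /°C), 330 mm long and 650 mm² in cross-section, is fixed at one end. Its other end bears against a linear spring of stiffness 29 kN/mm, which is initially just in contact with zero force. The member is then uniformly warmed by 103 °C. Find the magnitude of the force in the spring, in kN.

P ≈ 7.72 kN

The unrestrained thermal change is αΔT L = 8.8×10⁻⁶ × 103 × 330 = 0.2991 mm.
Let P be the compressive force at the spring. The member shortens elastically by PL/(AE) and the spring compresses by P/k; together these equal δ_free.
P [ L/(AE) + 1/k ] = δ_free → P [ 330/(650×119×10³) + 1/(29×10³) ] = 0.2991.
P = 0.2991 / 3.875×10⁻⁵ = 7719 N.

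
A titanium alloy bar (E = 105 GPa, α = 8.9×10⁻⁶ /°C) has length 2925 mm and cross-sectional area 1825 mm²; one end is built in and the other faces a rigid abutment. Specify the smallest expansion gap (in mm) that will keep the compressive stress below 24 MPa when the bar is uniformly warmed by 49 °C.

Free expansion if unrestrained: δ_free = αΔT L = 8.9×10⁻⁶ × 49 × 2925 = 1.276 mm.
At the allowable stress the elastic shortening the wall may impose is σL/E = 24 × 2925 / (105×10³) = 0.6686 mm.
So the gap has to take up the difference, g_min = δ_free − σL/E = 1.276 − 0.6686 = 0.607 mm.

g ≈ 0.607 mm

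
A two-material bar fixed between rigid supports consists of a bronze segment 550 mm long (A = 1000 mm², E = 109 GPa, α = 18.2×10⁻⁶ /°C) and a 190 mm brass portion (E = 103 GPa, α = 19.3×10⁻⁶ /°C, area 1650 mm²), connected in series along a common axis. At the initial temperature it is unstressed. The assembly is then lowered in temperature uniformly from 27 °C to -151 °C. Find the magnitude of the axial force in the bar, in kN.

Free thermal contraction of the whole bar: Σ αᵢΔT Lᵢ = 18.2×10⁻⁶×178×550 + 19.3×10⁻⁶×178×190 = 2.435 mm.
The rigid supports impose zero overall length change; the single axial force P common to all segments must satisfy P Σ Lᵢ/(AᵢEᵢ) = δ_free.
Σ Lᵢ/(AᵢEᵢ) = 550/(1000×109×10³) + 190/(1650×103×10³) = 6.164×10⁻⁶ mm/N.
Hence P = δ_free / Σ(L/AE) = 2.435/6.164×10⁻⁶ = 395 kN (tensile).

P ≈ 395 kN (tensile)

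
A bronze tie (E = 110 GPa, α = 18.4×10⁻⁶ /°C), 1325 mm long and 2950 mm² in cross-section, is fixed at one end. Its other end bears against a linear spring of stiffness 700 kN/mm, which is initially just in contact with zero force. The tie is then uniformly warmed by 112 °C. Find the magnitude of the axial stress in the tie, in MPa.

The unrestrained thermal change is αΔT L = 18.4×10⁻⁶ × 112 × 1325 = 2.731 mm.
With a force P in the spring, the elastic change of the tie is PL/(AE) and that of the spring is P/k; compatibility requires their sum to equal δ_free.
So P = δ_free / [L/(AE) + 1/k] = 2.731 / [ 1325/(2950×110×10³) + 1/(700×10³) ].
P = 2.731 / 5.512×10⁻⁶ = 495400 N.
σ = P/A = 495400/2950 = 167.9 MPa.

σ ≈ 168 MPa (compressive)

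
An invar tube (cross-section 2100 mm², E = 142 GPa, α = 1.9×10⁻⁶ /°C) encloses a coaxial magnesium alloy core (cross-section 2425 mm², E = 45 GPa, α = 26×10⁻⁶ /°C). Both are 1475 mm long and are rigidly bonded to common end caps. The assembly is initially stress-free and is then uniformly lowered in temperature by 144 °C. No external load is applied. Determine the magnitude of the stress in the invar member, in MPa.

σ ≈ 132 MPa (compressive)

The magnesium alloy has the larger α, so on cooling it would change length more than the invar if both were free. The rigid plates force a common final length, so the magnesium alloy is put into tension and the invar into compression, with equal and opposite forces P (no external load).
Equating the net (thermal + elastic) strains gives |α₁ − α₂|·ΔT = P·[1/(A₁E₁) + 1/(A₂E₂)].
|α₁ − α₂|·ΔT = 24.1×10⁻⁶ × 144 = 0.00347.
1/(A₁E₁) + 1/(A₂E₂) = 1/(2100×142×10³) + 1/(2425×45×10³) = 1.252×10⁻⁸ N⁻¹.
So P = 0.00347 / 1.252×10⁻⁸ = 277.2 kN.
σ_{invar} = P/A₁ = 277200/2100 = 132 MPa, compressive.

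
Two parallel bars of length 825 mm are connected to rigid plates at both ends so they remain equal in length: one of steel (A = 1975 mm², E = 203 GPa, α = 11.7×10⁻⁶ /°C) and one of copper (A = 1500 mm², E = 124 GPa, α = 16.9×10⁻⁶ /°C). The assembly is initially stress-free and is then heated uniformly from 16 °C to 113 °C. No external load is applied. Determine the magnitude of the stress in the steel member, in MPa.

σ ≈ 32.4 MPa (tensile)

Both members must finish at the same length. With the larger α, the copper tends to over-expand; the plates restrain it, putting the copper in compression and the steel in tension. With no external load the two internal forces are equal and opposite, magnitude P.
Compatibility of the two members (thermal + elastic change equal): (α₁ − α₂)ΔT = P·[1/(A₁E₁) + 1/(A₂E₂)].
|α₁ − α₂|·ΔT = 5.2×10⁻⁶ × 97 = 0.0005044.
1/(A₁E₁) + 1/(A₂E₂) = 1/(1975×203×10³) + 1/(1500×124×10³) = 7.871×10⁻⁹ N⁻¹.
So P = 0.0005044 / 7.871×10⁻⁹ = 64.09 kN.
σ_{steel} = P/A₁ = 64090/1975 = 32.45 MPa, tensile.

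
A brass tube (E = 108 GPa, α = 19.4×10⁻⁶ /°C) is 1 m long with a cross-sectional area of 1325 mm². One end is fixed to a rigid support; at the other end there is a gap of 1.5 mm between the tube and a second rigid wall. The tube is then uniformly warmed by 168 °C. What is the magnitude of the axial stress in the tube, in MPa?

Unrestrained expansion: δ_free = αΔT L = 19.4×10⁻⁶ × 168 × 1000 = 3.259 mm.
This exceeds the 1.5 mm gap, so the wall pushes back. The portion of expansion that must be recovered elastically is δ_free − gap = 3.259 − 1.5 = 1.759 mm.
Compatibility: PL/(AE) = 1.759 mm, so σ = P/A = E × (1.759/1000) = 190 MPa.

σ ≈ 190 MPa (compressive)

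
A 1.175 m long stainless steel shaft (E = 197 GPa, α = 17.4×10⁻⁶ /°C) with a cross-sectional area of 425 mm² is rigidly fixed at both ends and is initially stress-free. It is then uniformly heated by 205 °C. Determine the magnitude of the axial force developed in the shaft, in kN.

P ≈ 299 kN (compressive)

Full restraint means ε = 0, so the stress is σ = EαΔT = 197×10³ × 17.4×10⁻⁶ × 205 = 702.7 MPa.
Axial force P = σA = 702.7 × 425 = 298600 N = 298.6 kN, compressive.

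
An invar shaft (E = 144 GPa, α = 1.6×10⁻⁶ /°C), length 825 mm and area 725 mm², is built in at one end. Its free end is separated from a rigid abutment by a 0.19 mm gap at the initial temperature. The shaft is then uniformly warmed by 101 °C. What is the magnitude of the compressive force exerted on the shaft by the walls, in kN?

P ≈ 0 kN

Unrestrained expansion: δ_free = αΔT L = 1.6×10⁻⁶ × 101 × 825 = 0.1333 mm.
This is smaller than the 0.19 mm clearance, so the shaft expands freely without reaching the stop — the stress is zero.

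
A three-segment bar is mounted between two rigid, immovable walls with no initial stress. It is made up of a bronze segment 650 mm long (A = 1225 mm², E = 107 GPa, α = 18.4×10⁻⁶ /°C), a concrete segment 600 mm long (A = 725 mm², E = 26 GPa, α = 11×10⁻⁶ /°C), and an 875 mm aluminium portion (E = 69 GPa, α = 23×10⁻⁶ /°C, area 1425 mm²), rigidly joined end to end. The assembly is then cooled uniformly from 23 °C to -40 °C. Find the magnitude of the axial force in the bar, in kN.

P ≈ 53.3 kN (tensile)

With the walls removed the bar would change length by δ_free = Σ αᵢΔT Lᵢ = 18.4×10⁻⁶×63×650 + 11×10⁻⁶×63×600 + 23×10⁻⁶×63×875 = 2.437 mm.
The rigid supports impose zero overall length change; the single axial force P common to all segments must satisfy P Σ Lᵢ/(AᵢEᵢ) = δ_free.
The series flexibility is Σ Lᵢ/(AᵢEᵢ) = 650/(1225×107×10³) + 600/(725×26×10³) + 875/(1425×69×10³) = 4.569×10⁻⁵ mm/N.
So P = 2.437 / 4.569×10⁻⁵ = 53.34 kN, tensile.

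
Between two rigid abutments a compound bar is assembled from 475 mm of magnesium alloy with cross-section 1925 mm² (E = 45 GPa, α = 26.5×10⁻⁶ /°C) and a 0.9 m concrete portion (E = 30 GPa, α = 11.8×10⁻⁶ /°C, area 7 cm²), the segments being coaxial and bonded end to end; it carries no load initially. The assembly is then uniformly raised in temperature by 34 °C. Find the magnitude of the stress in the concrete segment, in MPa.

σ ≈ 23.3 MPa (compressive)

If the supports were absent, the total length change would be Σ αᵢΔT Lᵢ = 26.5×10⁻⁶×34×475 + 11.8×10⁻⁶×34×900 = 0.7891 mm.
Since the ends are fixed, an axial force P builds up, equal in every segment, with P · Σ Lᵢ/(AᵢEᵢ) = δ_free.
The series flexibility is Σ Lᵢ/(AᵢEᵢ) = 475/(1925×45×10³) + 900/(700×30×10³) = 4.834×10⁻⁵ mm/N.
So P = 0.7891 / 4.834×10⁻⁵ = 16.32 kN, compressive.
σ_{concrete} = P / A = 16320 / 700 = 23.32 MPa.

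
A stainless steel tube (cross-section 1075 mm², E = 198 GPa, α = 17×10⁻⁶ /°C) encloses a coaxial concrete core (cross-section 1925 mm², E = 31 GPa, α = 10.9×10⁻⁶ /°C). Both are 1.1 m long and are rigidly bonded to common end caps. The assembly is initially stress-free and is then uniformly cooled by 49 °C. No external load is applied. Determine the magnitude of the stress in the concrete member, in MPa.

σ ≈ 7.24 MPa (compressive)

Equilibrium of a rigid end plate with no external load gives equal and opposite internal forces ±P in the two members. Since α_{stainless steel} > α_{concrete}, cooling drives the stainless steel into tension and the concrete into compression.
Equating the net (thermal + elastic) strains gives |α₁ − α₂|·ΔT = P·[1/(A₁E₁) + 1/(A₂E₂)].
|α₁ − α₂|·ΔT = 6.1×10⁻⁶ × 49 = 0.0002989.
1/(A₁E₁) + 1/(A₂E₂) = 1/(1075×198×10³) + 1/(1925×31×10³) = 2.146×10⁻⁸ N⁻¹.
So P = 0.0002989 / 2.146×10⁻⁸ = 13.93 kN.
σ_{concrete} = P/A₂ = 13930/1925 = 7.237 MPa, compressive.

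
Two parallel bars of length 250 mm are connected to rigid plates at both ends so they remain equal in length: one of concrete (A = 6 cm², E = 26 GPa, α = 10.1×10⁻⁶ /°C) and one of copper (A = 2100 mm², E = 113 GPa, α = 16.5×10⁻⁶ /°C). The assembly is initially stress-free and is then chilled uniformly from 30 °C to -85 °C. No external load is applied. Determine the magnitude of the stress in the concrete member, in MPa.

Equilibrium of a rigid end plate with no external load gives equal and opposite internal forces ±P in the two members. Since α_{copper} > α_{concrete}, cooling drives the copper into tension and the concrete into compression.
Setting the final lengths equal and cancelling L: (α₁ − α₂)ΔT = P/(A₁E₁) + P/(A₂E₂).
|α₁ − α₂|·ΔT = 6.4×10⁻⁶ × 115 = 0.000736.
1/(A₁E₁) + 1/(A₂E₂) = 1/(600×26×10³) + 1/(2100×113×10³) = 6.832×10⁻⁸ N⁻¹.
P = 0.000736 / 6.832×10⁻⁸ = 10770 N = 10.77 kN.
σ_{concrete} = P/A₁ = 10770/600 = 17.96 MPa, compressive.

σ ≈ 18 MPa (compressive)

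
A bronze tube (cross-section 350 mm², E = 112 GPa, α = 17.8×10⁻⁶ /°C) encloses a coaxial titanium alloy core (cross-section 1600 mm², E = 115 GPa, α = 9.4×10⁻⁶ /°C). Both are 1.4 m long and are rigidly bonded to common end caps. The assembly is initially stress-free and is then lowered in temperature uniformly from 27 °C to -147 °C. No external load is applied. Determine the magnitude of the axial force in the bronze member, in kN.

P ≈ 47.2 kN (tensile in the bronze)

Both members must finish at the same length. With the larger α, the bronze tends to over-contract; the plates restrain it, putting the bronze in tension and the titanium alloy in compression. With no external load the two internal forces are equal and opposite, magnitude P.
Setting the final lengths equal and cancelling L: (α₁ − α₂)ΔT = P/(A₁E₁) + P/(A₂E₂).
|α₁ − α₂|·ΔT = 8.4×10⁻⁶ × 174 = 0.001462.
1/(A₁E₁) + 1/(A₂E₂) = 1/(350×112×10³) + 1/(1600×115×10³) = 3.094×10⁻⁸ N⁻¹.
P = 0.001462 / 3.094×10⁻⁸ = 47230 N = 47.23 kN.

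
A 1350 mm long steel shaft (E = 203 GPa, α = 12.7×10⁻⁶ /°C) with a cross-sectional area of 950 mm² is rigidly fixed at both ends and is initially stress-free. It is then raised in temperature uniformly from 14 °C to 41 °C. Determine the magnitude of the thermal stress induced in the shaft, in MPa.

σ ≈ 69.6 MPa (compressive)

The supports are rigid, so the total axial strain is zero. The restrained thermal strain is ε = αΔT = 12.7×10⁻⁶ × 27 = 342.9×10⁻⁶.
σ = EαΔT = 203×10³ × 12.7×10⁻⁶ × 27 = 69.61 MPa (compressive; the shaft is trying to expand).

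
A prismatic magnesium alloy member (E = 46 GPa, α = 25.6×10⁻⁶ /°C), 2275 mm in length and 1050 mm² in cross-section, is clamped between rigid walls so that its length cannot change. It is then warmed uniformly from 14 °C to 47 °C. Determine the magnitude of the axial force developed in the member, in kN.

P ≈ 40.8 kN (compressive)

The ends cannot move, so σ = EαΔT = 46×10³ × 25.6×10⁻⁶ × 33 = 38.86 MPa.
P = AEαΔT = 1050 × 46×10³ × 25.6×10⁻⁶ × 33 = 40.8 kN (compressive).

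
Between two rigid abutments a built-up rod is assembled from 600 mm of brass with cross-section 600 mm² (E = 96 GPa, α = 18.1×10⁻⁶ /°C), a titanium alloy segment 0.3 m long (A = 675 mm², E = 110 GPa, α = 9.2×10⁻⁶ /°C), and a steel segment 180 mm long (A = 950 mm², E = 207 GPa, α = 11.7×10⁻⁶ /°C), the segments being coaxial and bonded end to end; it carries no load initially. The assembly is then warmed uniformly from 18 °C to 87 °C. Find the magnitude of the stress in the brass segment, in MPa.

σ ≈ 118 MPa (compressive)

Free thermal expansion of the whole bar: Σ αᵢΔT Lᵢ = 18.1×10⁻⁶×69×600 + 9.2×10⁻⁶×69×300 + 11.7×10⁻⁶×69×180 = 1.085 mm.
The rigid supports impose zero overall length change; the single axial force P common to all segments must satisfy P Σ Lᵢ/(AᵢEᵢ) = δ_free.
Σ Lᵢ/(AᵢEᵢ) = 600/(600×96×10³) + 300/(675×110×10³) + 180/(950×207×10³) = 1.537×10⁻⁵ mm/N.
Hence P = δ_free / Σ(L/AE) = 1.085/1.537×10⁻⁵ = 70.59 kN (compressive).
σ_{brass} = P / A = 70590 / 600 = 117.6 MPa.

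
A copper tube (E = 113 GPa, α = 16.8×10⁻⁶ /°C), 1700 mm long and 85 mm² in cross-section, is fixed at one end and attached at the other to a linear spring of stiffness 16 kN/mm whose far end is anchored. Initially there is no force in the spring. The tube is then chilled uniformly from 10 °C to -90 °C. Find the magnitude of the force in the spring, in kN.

P ≈ 11.9 kN

If the spring were absent the tube would shorten by αΔT L = 16.8×10⁻⁶ × 100 × 1700 = 2.856 mm.
With a force P in the spring, the elastic change of the tube is PL/(AE) and that of the spring is P/k; compatibility requires their sum to equal δ_free.
P [ L/(AE) + 1/k ] = δ_free → P [ 1700/(85×113×10³) + 1/(16×10³) ] = 2.856.
P = 2.856 / 0.0002395 = 11930 N.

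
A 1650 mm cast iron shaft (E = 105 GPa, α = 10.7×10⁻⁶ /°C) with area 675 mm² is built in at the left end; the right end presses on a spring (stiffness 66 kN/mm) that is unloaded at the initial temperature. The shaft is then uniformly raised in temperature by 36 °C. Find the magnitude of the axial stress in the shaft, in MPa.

σ ≈ 24.5 MPa (compressive)

The unrestrained thermal change is αΔT L = 10.7×10⁻⁶ × 36 × 1650 = 0.6356 mm.
With a force P in the spring, the elastic change of the shaft is PL/(AE) and that of the spring is P/k; compatibility requires their sum to equal δ_free.
So P = δ_free / [L/(AE) + 1/k] = 0.6356 / [ 1650/(675×105×10³) + 1/(66×10³) ].
P = 0.6356 / 3.843×10⁻⁵ = 16540 N.
σ = P/A = 16540/675 = 24.5 MPa.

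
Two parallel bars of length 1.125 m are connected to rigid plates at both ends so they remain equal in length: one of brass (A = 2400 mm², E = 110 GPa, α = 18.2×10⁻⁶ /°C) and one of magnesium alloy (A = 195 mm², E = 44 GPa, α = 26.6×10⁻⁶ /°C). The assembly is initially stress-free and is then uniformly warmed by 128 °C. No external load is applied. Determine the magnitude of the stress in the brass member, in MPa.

Equilibrium of a rigid end plate with no external load gives equal and opposite internal forces ±P in the two members. Since α_{magnesium alloy} > α_{brass}, heating drives the magnesium alloy into compression and the brass into tension.
Setting the final lengths equal and cancelling L: (α₁ − α₂)ΔT = P/(A₁E₁) + P/(A₂E₂).
|α₁ − α₂|·ΔT = 8.4×10⁻⁶ × 128 = 0.001075.
1/(A₁E₁) + 1/(A₂E₂) = 1/(2400×110×10³) + 1/(195×44×10³) = 1.203×10⁻⁷ N⁻¹.
So P = 0.001075 / 1.203×10⁻⁷ = 8.935 kN.
σ_{brass} = P/A₁ = 8935/2400 = 3.723 MPa, tensile.

σ ≈ 3.72 MPa (tensile)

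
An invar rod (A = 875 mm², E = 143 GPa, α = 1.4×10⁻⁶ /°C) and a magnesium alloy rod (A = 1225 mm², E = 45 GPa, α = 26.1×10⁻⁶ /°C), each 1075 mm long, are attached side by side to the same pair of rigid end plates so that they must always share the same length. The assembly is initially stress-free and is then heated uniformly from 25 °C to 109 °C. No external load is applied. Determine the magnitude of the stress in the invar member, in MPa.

The magnesium alloy has the larger α, so on heating it would change length more than the invar if both were free. The rigid plates force a common final length, so the magnesium alloy is put into compression and the invar into tension, with equal and opposite forces P (no external load).
Equating the net (thermal + elastic) strains gives |α₁ − α₂|·ΔT = P·[1/(A₁E₁) + 1/(A₂E₂)].
|α₁ − α₂|·ΔT = 24.7×10⁻⁶ × 84 = 0.002075.
1/(A₁E₁) + 1/(A₂E₂) = 1/(875×143×10³) + 1/(1225×45×10³) = 2.613×10⁻⁸ N⁻¹.
So P = 0.002075 / 2.613×10⁻⁸ = 79.4 kN.
σ_{invar} = P/A₁ = 79400/875 = 90.74 MPa, tensile.

σ ≈ 90.7 MPa (tensile)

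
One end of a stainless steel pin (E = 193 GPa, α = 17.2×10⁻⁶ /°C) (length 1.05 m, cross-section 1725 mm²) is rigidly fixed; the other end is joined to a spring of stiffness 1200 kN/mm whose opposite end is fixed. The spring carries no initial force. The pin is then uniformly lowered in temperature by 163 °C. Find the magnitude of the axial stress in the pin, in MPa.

σ ≈ 428 MPa (tensile)

If the spring were absent the pin would shorten by αΔT L = 17.2×10⁻⁶ × 163 × 1050 = 2.944 mm.
With a force P in the spring, the elastic change of the pin is PL/(AE) and that of the spring is P/k; compatibility requires their sum to equal δ_free.
So P = δ_free / [L/(AE) + 1/k] = 2.944 / [ 1050/(1725×193×10³) + 1/(1200×10³) ].
P = 2.944 / 3.987×10⁻⁶ = 738300 N.
σ = P/A = 738300/1725 = 428 MPa.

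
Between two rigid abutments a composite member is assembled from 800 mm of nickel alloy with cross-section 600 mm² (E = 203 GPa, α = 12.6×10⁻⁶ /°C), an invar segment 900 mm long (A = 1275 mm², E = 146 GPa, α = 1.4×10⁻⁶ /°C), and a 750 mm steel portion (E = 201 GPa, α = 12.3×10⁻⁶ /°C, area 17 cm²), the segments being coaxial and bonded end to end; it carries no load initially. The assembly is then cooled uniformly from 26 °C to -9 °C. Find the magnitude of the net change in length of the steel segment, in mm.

|ΔL| ≈ 0.207 mm

With the walls removed the bar would change length by δ_free = Σ αᵢΔT Lᵢ = 12.6×10⁻⁶×35×800 + 1.4×10⁻⁶×35×900 + 12.3×10⁻⁶×35×750 = 0.7198 mm.
The rigid supports impose zero overall length change; the single axial force P common to all segments must satisfy P Σ Lᵢ/(AᵢEᵢ) = δ_free.
The series flexibility is Σ Lᵢ/(AᵢEᵢ) = 800/(600×203×10³) + 900/(1275×146×10³) + 750/(1700×201×10³) = 1.36×10⁻⁵ mm/N.
P = 0.7198 / 1.36×10⁻⁵ = 52930 N = 52.93 kN, tensile.
For the steel segment, free thermal change = 12.3×10⁻⁶×35×750 = 0.3229 mm and elastic change from P = 52930×750/(1700×201×10³) = 0.1162 mm; these oppose, so the net change is 0.207 mm (segment shortens).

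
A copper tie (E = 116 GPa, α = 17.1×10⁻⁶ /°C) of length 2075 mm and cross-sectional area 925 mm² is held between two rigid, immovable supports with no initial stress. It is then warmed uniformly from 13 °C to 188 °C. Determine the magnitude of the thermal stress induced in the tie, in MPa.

σ ≈ 347 MPa (compressive)

The supports are rigid, so the total axial strain is zero. The restrained thermal strain is ε = αΔT = 17.1×10⁻⁶ × 175 = 2992.5×10⁻⁶.
The stress required to suppress this strain is σ = Eε = 116×10³ × 2992.5×10⁻⁶ = 347.1 MPa, compressive since the tie is trying to expand.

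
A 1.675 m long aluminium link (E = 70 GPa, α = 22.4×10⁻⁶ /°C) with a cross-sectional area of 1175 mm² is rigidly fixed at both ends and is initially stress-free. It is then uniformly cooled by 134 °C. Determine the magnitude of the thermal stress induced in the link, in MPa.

With length fixed, the mechanical strain must cancel the thermal strain αΔT = 22.4×10⁻⁶ × 134 = 3001.6×10⁻⁶.
σ = EαΔT = 70×10³ × 22.4×10⁻⁶ × 134 = 210.1 MPa (tensile; the link is trying to contract).

σ ≈ 210 MPa (tensile)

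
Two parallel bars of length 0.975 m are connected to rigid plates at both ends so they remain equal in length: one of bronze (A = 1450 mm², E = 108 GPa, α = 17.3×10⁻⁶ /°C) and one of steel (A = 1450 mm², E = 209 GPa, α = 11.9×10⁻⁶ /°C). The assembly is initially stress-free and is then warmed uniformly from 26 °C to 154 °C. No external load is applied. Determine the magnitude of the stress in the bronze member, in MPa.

Equilibrium of a rigid end plate with no external load gives equal and opposite internal forces ±P in the two members. Since α_{bronze} > α_{steel}, heating drives the bronze into compression and the steel into tension.
Setting the final lengths equal and cancelling L: (α₁ − α₂)ΔT = P/(A₁E₁) + P/(A₂E₂).
|α₁ − α₂|·ΔT = 5.4×10⁻⁶ × 128 = 0.0006912.
1/(A₁E₁) + 1/(A₂E₂) = 1/(1450×108×10³) + 1/(1450×209×10³) = 9.685×10⁻⁹ N⁻¹.
P = 0.0006912 / 9.685×10⁻⁹ = 71360 N = 71.36 kN.
σ_{bronze} = P/A₁ = 71360/1450 = 49.22 MPa, compressive.

σ ≈ 49.2 MPa (compressive)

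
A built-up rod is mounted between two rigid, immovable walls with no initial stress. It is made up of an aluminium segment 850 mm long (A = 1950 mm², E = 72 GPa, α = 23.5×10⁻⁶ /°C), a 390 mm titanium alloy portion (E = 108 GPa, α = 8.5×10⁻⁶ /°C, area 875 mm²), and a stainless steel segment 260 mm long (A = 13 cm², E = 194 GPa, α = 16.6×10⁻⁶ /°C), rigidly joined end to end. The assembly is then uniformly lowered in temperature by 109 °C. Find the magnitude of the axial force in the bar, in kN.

Free thermal contraction of the whole bar: Σ αᵢΔT Lᵢ = 23.5×10⁻⁶×109×850 + 8.5×10⁻⁶×109×390 + 16.6×10⁻⁶×109×260 = 3.009 mm.
The walls prevent any net length change, so an axial force P (same in every segment) develops. Compatibility: P · Σ Lᵢ/(AᵢEᵢ) = δ_free.
Σ Lᵢ/(AᵢEᵢ) = 850/(1950×72×10³) + 390/(875×108×10³) + 260/(1300×194×10³) = 1.121×10⁻⁵ mm/N.
Hence P = δ_free / Σ(L/AE) = 3.009/1.121×10⁻⁵ = 268.4 kN (tensile).

P ≈ 268 kN (tensile)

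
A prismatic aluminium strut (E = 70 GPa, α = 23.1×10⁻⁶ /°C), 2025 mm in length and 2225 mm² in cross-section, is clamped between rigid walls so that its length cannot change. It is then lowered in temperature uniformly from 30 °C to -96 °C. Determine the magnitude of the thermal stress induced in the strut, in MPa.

Because both ends are immovable the net strain is zero, and the suppressed thermal strain is αΔT = 23.1×10⁻⁶ × 126 = 2910.6×10⁻⁶.
Hence σ = E·αΔT = 70×10³ × 2910.6×10⁻⁶ = 203.7 MPa, tensile.

σ ≈ 204 MPa (tensile)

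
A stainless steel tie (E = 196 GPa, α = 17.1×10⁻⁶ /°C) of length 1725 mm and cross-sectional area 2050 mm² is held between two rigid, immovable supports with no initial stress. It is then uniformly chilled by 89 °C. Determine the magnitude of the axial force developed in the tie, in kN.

P ≈ 611 kN (tensile)

The ends cannot move, so σ = EαΔT = 196×10³ × 17.1×10⁻⁶ × 89 = 298.3 MPa.
Axial force P = σA = 298.3 × 2050 = 611500 N = 611.5 kN, tensile.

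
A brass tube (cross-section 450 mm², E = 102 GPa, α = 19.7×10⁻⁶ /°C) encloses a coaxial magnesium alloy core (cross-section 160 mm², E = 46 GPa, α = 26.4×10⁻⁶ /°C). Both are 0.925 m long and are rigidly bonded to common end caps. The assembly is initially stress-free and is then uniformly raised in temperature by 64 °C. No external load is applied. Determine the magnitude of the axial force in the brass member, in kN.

P ≈ 2.72 kN (tensile in the brass)

Equilibrium of a rigid end plate with no external load gives equal and opposite internal forces ±P in the two members. Since α_{magnesium alloy} > α_{brass}, heating drives the magnesium alloy into compression and the brass into tension.
Compatibility of the two members (thermal + elastic change equal): (α₁ − α₂)ΔT = P·[1/(A₁E₁) + 1/(A₂E₂)].
|α₁ − α₂|·ΔT = 6.7×10⁻⁶ × 64 = 0.0004288.
1/(A₁E₁) + 1/(A₂E₂) = 1/(450×102×10³) + 1/(160×46×10³) = 1.577×10⁻⁷ N⁻¹.
P = 0.0004288 / 1.577×10⁻⁷ = 2720 N = 2.72 kN.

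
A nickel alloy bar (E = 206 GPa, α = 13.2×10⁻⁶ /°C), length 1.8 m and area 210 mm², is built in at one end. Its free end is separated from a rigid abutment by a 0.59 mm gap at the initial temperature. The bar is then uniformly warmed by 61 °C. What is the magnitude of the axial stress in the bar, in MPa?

σ ≈ 98.3 MPa (compressive)

If the wall were absent the bar would grow by αΔT L = 13.2×10⁻⁶ × 61 × 1800 = 1.449 mm.
After closing the 0.59 mm clearance, 1.449 − 0.59 = 0.8594 mm of expansion remains to be suppressed by the wall.
Compatibility: PL/(AE) = 0.8594 mm, so σ = P/A = E × (0.8594/1800) = 98.35 MPa.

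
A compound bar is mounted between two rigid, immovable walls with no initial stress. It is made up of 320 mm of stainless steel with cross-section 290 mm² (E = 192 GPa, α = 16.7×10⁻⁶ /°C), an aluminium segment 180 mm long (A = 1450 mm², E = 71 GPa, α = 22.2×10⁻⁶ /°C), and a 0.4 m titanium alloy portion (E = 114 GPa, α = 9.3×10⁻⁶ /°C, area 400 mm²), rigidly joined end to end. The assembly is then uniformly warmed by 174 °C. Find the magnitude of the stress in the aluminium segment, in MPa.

With the walls removed the bar would change length by δ_free = Σ αᵢΔT Lᵢ = 16.7×10⁻⁶×174×320 + 22.2×10⁻⁶×174×180 + 9.3×10⁻⁶×174×400 = 2.272 mm.
The walls prevent any net length change, so an axial force P (same in every segment) develops. Compatibility: P · Σ Lᵢ/(AᵢEᵢ) = δ_free.
The series flexibility is Σ Lᵢ/(AᵢEᵢ) = 320/(290×192×10³) + 180/(1450×71×10³) + 400/(400×114×10³) = 1.627×10⁻⁵ mm/N.
P = 2.272 / 1.627×10⁻⁵ = 139700 N = 139.7 kN, compressive.
σ_{aluminium} = P / A = 139700 / 1450 = 96.34 MPa.

σ ≈ 96.3 MPa (compressive)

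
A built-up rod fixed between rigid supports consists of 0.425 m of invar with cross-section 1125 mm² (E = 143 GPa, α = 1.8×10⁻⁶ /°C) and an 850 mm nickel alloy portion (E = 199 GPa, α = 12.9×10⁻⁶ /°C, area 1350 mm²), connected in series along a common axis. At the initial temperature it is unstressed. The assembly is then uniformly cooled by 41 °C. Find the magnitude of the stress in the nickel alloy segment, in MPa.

σ ≈ 61.4 MPa (tensile)

If the supports were absent, the total length change would be Σ αᵢΔT Lᵢ = 1.8×10⁻⁶×41×425 + 12.9×10⁻⁶×41×850 = 0.4809 mm.
The walls prevent any net length change, so an axial force P (same in every segment) develops. Compatibility: P · Σ Lᵢ/(AᵢEᵢ) = δ_free.
Σ Lᵢ/(AᵢEᵢ) = 425/(1125×143×10³) + 850/(1350×199×10³) = 5.806×10⁻⁶ mm/N.
So P = 0.4809 / 5.806×10⁻⁶ = 82.84 kN, tensile.
σ_{nickel alloy} = P / A = 82840 / 1350 = 61.36 MPa.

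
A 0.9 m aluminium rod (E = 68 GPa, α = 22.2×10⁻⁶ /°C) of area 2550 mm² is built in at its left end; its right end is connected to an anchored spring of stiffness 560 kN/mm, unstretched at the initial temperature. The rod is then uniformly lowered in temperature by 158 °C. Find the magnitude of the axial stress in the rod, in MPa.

σ ≈ 177 MPa (tensile)

If the spring were absent the rod would shorten by αΔT L = 22.2×10⁻⁶ × 158 × 900 = 3.157 mm.
Let P be the tensile force in the spring. The rod extends elastically by PL/(AE) and the spring stretches by P/k; together these equal δ_free.
So P = δ_free / [L/(AE) + 1/k] = 3.157 / [ 900/(2550×68×10³) + 1/(560×10³) ].
P = 3.157 / 6.976×10⁻⁶ = 452500 N.
σ = P/A = 452500/2550 = 177.5 MPa.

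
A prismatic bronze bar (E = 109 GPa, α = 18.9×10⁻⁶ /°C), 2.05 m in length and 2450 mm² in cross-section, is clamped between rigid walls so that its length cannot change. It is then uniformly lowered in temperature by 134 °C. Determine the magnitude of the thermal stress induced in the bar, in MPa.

σ ≈ 276 MPa (tensile)

With length fixed, the mechanical strain must cancel the thermal strain αΔT = 18.9×10⁻⁶ × 134 = 2532.6×10⁻⁶.
σ = EαΔT = 109×10³ × 18.9×10⁻⁶ × 134 = 276.1 MPa (tensile; the bar is trying to contract).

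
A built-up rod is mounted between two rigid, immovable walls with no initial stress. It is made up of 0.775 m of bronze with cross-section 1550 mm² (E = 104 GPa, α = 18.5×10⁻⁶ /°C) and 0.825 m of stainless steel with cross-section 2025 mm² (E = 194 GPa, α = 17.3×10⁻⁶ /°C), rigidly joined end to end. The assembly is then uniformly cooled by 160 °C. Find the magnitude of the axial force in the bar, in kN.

With the walls removed the bar would change length by δ_free = Σ αᵢΔT Lᵢ = 18.5×10⁻⁶×160×775 + 17.3×10⁻⁶×160×825 = 4.578 mm.
The rigid supports impose zero overall length change; the single axial force P common to all segments must satisfy P Σ Lᵢ/(AᵢEᵢ) = δ_free.
The series flexibility is Σ Lᵢ/(AᵢEᵢ) = 775/(1550×104×10³) + 825/(2025×194×10³) = 6.908×10⁻⁶ mm/N.
So P = 4.578 / 6.908×10⁻⁶ = 662.7 kN, tensile.

P ≈ 663 kN (tensile)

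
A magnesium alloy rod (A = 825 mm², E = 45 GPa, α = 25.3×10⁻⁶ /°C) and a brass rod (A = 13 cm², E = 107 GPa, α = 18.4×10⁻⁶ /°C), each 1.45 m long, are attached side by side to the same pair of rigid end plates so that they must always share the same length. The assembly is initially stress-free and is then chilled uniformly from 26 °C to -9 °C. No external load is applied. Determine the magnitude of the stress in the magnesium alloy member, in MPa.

Both members must finish at the same length. With the larger α, the magnesium alloy tends to over-contract; the plates restrain it, putting the magnesium alloy in tension and the brass in compression. With no external load the two internal forces are equal and opposite, magnitude P.
Equating the net (thermal + elastic) strains gives |α₁ − α₂|·ΔT = P·[1/(A₁E₁) + 1/(A₂E₂)].
|α₁ − α₂|·ΔT = 6.9×10⁻⁶ × 35 = 0.0002415.
1/(A₁E₁) + 1/(A₂E₂) = 1/(825×45×10³) + 1/(1300×107×10³) = 3.413×10⁻⁸ N⁻¹.
P = 0.0002415 / 3.413×10⁻⁸ = 7077 N = 7.077 kN.
σ_{magnesium alloy} = P/A₁ = 7077/825 = 8.578 MPa, tensile.

σ ≈ 8.58 MPa (tensile)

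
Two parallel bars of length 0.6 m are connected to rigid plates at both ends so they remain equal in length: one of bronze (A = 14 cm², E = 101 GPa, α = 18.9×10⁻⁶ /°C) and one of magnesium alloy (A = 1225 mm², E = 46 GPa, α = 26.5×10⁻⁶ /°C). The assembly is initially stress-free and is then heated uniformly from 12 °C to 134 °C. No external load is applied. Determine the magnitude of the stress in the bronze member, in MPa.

Both members must finish at the same length. With the larger α, the magnesium alloy tends to over-expand; the plates restrain it, putting the magnesium alloy in compression and the bronze in tension. With no external load the two internal forces are equal and opposite, magnitude P.
Compatibility of the two members (thermal + elastic change equal): (α₁ − α₂)ΔT = P·[1/(A₁E₁) + 1/(A₂E₂)].
|α₁ − α₂|·ΔT = 7.6×10⁻⁶ × 122 = 0.0009272.
1/(A₁E₁) + 1/(A₂E₂) = 1/(1400×101×10³) + 1/(1225×46×10³) = 2.482×10⁻⁸ N⁻¹.
P = 0.0009272 / 2.482×10⁻⁸ = 37360 N = 37.36 kN.
σ_{bronze} = P/A₁ = 37360/1400 = 26.69 MPa, tensile.

σ ≈ 26.7 MPa (tensile)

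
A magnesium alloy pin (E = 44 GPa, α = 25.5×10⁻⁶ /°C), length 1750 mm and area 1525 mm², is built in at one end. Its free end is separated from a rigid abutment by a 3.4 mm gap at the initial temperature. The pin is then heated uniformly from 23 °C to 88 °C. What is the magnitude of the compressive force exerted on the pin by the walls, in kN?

If the wall were absent the pin would grow by αΔT L = 25.5×10⁻⁶ × 65 × 1750 = 2.901 mm.
This is smaller than the 3.4 mm clearance, so the pin expands freely without reaching the stop — the stress is zero.

P ≈ 0 kN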